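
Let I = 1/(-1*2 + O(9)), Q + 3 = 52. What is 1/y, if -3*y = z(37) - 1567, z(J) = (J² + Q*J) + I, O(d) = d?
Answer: -21/11306 ≈ -0.0018574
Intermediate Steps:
Q = 49 (Q = -3 + 52 = 49)
I = ⅐ (I = 1/(-1*2 + 9) = 1/(-2 + 9) = 1/7 = ⅐ ≈ 0.14286)
z(J) = ⅐ + J² + 49*J (z(J) = (J² + 49*J) + ⅐ = ⅐ + J² + 49*J)
y = -11306/21 (y = -((⅐ + 37² + 49*37) - 1567)/3 = -((⅐ + 1369 + 1813) - 1567)/3 = -(22275/7 - 1567)/3 = -⅓*11306/7 = -11306/21 ≈ -538.38)
1/y = 1/(-11306/21) = -21/11306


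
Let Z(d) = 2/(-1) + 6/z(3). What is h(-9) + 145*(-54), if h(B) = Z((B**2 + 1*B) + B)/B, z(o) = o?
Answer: -7830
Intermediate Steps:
Z(d) = 0 (Z(d) = 2/(-1) + 6/3 = 2*(-1) + 6*(1/3) = -2 + 2 = 0)
h(B) = 0 (h(B) = 0/B = 0)
h(-9) + 145*(-54) = 0 + 145*(-54) = 0 - 7830 = -7830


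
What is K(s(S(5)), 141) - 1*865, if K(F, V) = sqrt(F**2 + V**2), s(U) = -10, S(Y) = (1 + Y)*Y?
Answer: -865 + sqrt(19981) ≈ -723.65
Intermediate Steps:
S(Y) = Y*(1 + Y)
K(s(S(5)), 141) - 1*865 = sqrt((-10)**2 + 141**2) - 1*865 = sqrt(100 + 19881) - 865 = sqrt(19981) - 865 = -865 + sqrt(19981)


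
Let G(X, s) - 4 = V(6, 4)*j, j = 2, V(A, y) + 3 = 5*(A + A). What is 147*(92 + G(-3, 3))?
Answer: 30870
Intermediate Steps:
V(A, y) = -3 + 10*A (V(A, y) = -3 + 5*(A + A) = -3 + 5*(2*A) = -3 + 10*A)
G(X, s) = 118 (G(X, s) = 4 + (-3 + 10*6)*2 = 4 + (-3 + 60)*2 = 4 + 57*2 = 4 + 114 = 118)
147*(92 + G(-3, 3)) = 147*(92 + 118) = 147*210 = 30870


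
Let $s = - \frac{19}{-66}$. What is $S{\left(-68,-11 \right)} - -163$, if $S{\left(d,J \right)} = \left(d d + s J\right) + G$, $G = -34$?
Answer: $\frac{28499}{6} \approx 4749.8$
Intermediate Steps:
$s = \frac{19}{66}$ ($s = \left(-19\right) \left(- \frac{1}{66}\right) = \frac{19}{66} \approx 0.28788$)
$S{\left(d,J \right)} = -34 + d^{2} + \frac{19 J}{66}$ ($S{\left(d,J \right)} = \left(d d + \frac{19 J}{66}\right) - 34 = \left(d^{2} + \frac{19 J}{66}\right) - 34 = -34 + d^{2} + \frac{19 J}{66}$)
$S{\left(-68,-11 \right)} - -163 = \left(-34 + \left(-68\right)^{2} + \frac{19}{66} \left(-11\right)\right) - -163 = \left(-34 + 4624 - \frac{19}{6}\right) + 163 = \frac{27521}{6} + 163 = \frac{28499}{6}$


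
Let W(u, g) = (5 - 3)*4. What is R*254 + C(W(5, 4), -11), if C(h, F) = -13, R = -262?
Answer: -66561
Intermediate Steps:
W(u, g) = 8 (W(u, g) = 2*4 = 8)
R*254 + C(W(5, 4), -11) = -262*254 - 13 = -66548 - 13 = -66561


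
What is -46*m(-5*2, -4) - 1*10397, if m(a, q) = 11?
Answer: -10903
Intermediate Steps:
-46*m(-5*2, -4) - 1*10397 = -46*11 - 1*10397 = -506 - 10397 = -10903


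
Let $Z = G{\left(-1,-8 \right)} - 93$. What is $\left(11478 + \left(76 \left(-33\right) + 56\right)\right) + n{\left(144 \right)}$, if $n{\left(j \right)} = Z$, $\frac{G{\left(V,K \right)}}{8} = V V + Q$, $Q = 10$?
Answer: $9021$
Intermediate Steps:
$G{\left(V,K \right)} = 80 + 8 V^{2}$ ($G{\left(V,K \right)} = 8 \left(V V + 10\right) = 8 \left(V^{2} + 10\right) = 8 \left(10 + V^{2}\right) = 80 + 8 V^{2}$)
$Z = -5$ ($Z = \left(80 + 8 \left(-1\right)^{2}\right) - 93 = \left(80 + 8 \cdot 1\right) - 93 = \left(80 + 8\right) - 93 = 88 - 93 = -5$)
$n{\left(j \right)} = -5$
$\left(11478 + \left(76 \left(-33\right) + 56\right)\right) + n{\left(144 \right)} = \left(11478 + \left(76 \left(-33\right) + 56\right)\right) - 5 = \left(11478 + \left(-2508 + 56\right)\right) - 5 = \left(11478 - 2452\right) - 5 = 9026 - 5 = 9021$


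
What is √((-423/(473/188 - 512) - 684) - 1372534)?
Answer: I*√12598420379663110/95783 ≈ 1171.8*I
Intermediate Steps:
√((-423/(473/188 - 512) - 684) - 1372534) = √((-423/(-95783/188) - 684) - 1372534) = √((-423*(-188/95783) - 684) - 1372534) = √((79524/95783 - 684) - 1372534) = √(-65436048/95783 - 1372534) = √(-131530860170/95783) = I*√12598420379663110/95783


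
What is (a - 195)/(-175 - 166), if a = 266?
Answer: -71/341 ≈ -0.20821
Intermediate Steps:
(a - 195)/(-175 - 166) = (266 - 195)/(-175 - 166) = 71/(-341) = 71*(-1/341) = -71/341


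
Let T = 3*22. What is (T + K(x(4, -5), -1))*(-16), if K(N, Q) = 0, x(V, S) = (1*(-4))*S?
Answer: -1056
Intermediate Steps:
x(V, S) = -4*S
T = 66
(T + K(x(4, -5), -1))*(-16) = (66 + 0)*(-16) = 66*(-16) = -1056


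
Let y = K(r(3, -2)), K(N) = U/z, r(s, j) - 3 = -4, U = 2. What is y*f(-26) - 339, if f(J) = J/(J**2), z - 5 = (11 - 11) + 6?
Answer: -48478/143 ≈ -339.01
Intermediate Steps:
r(s, j) = -1 (r(s, j) = 3 - 4 = -1)
z = 11 (z = 5 + ((11 - 11) + 6) = 5 + (0 + 6) = 5 + 6 = 11)
K(N) = 2/11
y = 2/11 ≈ 0.18182
f(J) = 1/J (f(J) = J/J**2 = 1/J)
y*f(-26) - 339 = (2/11)/(-26) - 339 = (2/11)*(-1/26) - 339 = -1/143 - 339 = -48478/143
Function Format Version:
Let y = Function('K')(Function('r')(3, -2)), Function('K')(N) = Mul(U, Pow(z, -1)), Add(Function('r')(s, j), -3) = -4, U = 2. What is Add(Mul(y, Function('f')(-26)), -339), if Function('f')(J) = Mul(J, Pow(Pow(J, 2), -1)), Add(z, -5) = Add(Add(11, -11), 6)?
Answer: Rational(-48478, 143) ≈ -339.01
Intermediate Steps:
Function('r')(s, j) = -1 (Function('r')(s, j) = Add(3, -4) = -1)
z = 11 (z = Add(5, Add(Add(11, -11), 6)) = Add(5, Add(0, 6)) = Add(5, 6) = 11)
Function('K')(N) = Rational(2, 11) (Function('K')(N) = Mul(2, Pow(11, -1)) = Mul(2, Rational(1, 11)) = Rational(2, 11))
y = Rational(2, 11) ≈ 0.18182
Function('f')(J) = Pow(J, -1) (Function('f')(J) = Mul(J, Pow(J, -2)) = Pow(J, -1))
Add(Mul(y, Function('f')(-26)), -339) = Add(Mul(Rational(2, 11), Pow(-26, -1)), -339) = Add(Mul(Rational(2, 11), Rational(-1, 26)), -339) = Add(Rational(-1, 143), -339) = Rational(-48478, 143)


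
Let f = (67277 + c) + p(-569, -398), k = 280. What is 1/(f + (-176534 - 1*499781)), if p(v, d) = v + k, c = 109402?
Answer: -1/499925 ≈ -2.0003e-6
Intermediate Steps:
p(v, d) = 280 + v (p(v, d) = v + 280 = 280 + v)
f = 176390 (f = (67277 + 109402) + (280 - 569) = 176679 - 289 = 176390)
1/(f + (-176534 - 1*499781)) = 1/(176390 + (-176534 - 1*499781)) = 1/(176390 + (-176534 - 499781)) = 1/(176390 - 676315) = 1/(-499925) = -1/499925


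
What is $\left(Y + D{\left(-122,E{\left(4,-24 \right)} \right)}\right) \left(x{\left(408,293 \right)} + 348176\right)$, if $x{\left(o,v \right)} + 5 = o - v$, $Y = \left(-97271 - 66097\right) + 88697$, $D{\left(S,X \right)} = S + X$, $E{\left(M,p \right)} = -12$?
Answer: $-26053534230$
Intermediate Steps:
$Y = -74671$ ($Y = -163368 + 88697 = -74671$)
$x{\left(o,v \right)} = -5 + o - v$ ($x{\left(o,v \right)} = -5 + \left(o - v\right) = -5 + o - v$)
$\left(Y + D{\left(-122,E{\left(4,-24 \right)} \right)}\right) \left(x{\left(408,293 \right)} + 348176\right) = \left(-74671 - 134\right) \left(\left(-5 + 408 - 293\right) + 348176\right) = - 74805 \left(110 + 348176\right) = \left(-74805\right) 348286 = -26053534230$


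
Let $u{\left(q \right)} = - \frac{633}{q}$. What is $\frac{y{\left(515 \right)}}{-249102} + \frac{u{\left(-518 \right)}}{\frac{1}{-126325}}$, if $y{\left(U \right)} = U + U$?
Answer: $- \frac{203256371005}{1316682} \approx -1.5437 \cdot 10^{5}$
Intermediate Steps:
$y{\left(U \right)} = 2 U$
$\frac{y{\left(515 \right)}}{-249102} + \frac{u{\left(-518 \right)}}{\frac{1}{-126325}} = \frac{2 \cdot 515}{-249102} + \frac{\left(-633\right) \frac{1}{-518}}{\frac{1}{-126325}} = 1030 \left(- \frac{1}{249102}\right) + \frac{\left(-633\right) \left(- \frac{1}{518}\right)}{- \frac{1}{126325}} = - \frac{515}{124551} + \frac{633}{518} \left(-126325\right) = - \frac{515}{124551} - \frac{79963725}{518} = - \frac{203256371005}{1316682}$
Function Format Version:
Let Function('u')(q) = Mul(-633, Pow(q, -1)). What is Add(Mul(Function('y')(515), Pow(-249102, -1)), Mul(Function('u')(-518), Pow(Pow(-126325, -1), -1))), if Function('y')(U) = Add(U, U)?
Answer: Rational(-203256371005, 1316682) ≈ -1.5437e+5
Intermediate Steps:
Function('y')(U) = Mul(2, U)
Add(Mul(Function('y')(515), Pow(-249102, -1)), Mul(Function('u')(-518), Pow(Pow(-126325, -1), -1))) = Add(Mul(Mul(2, 515), Pow(-249102, -1)), Mul(Mul(-633, Pow(-518, -1)), Pow(Pow(-126325, -1), -1))) = Add(Mul(1030, Rational(-1, 249102)), Mul(Mul(-633, Rational(-1, 518)), Pow(Rational(-1, 126325), -1))) = Add(Rational(-515, 124551), Mul(Rational(633, 518), -126325)) = Add(Rational(-515, 124551), Rational(-79963725, 518)) = Rational(-203256371005, 1316682)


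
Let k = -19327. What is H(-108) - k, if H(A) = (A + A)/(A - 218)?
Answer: 3150409/163 ≈ 19328.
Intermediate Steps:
H(A) = 2*A/(-218 + A) (H(A) = (2*A)/(-218 + A) = 2*A/(-218 + A))
H(-108) - k = 2*(-108)/(-218 - 108) - 1*(-19327) = 2*(-108)/(-326) + 19327 = 2*(-108)*(-1/326) + 19327 = 108/163 + 19327 = 3150409/163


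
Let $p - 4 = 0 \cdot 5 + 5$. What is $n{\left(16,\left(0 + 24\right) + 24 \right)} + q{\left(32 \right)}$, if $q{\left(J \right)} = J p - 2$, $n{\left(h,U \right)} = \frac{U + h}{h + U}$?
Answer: $287$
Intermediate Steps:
$n{\left(h,U \right)} = 1$ ($n{\left(h,U \right)} = \frac{U + h}{U + h} = 1$)
$p = 9$ ($p = 4 + \left(0 \cdot 5 + 5\right) = 4 + \left(0 + 5\right) = 4 + 5 = 9$)
$q{\left(J \right)} = -2 + 9 J$ ($q{\left(J \right)} = J 9 - 2 = 9 J - 2 = -2 + 9 J$)
$n{\left(16,\left(0 + 24\right) + 24 \right)} + q{\left(32 \right)} = 1 + \left(-2 + 9 \cdot 32\right) = 1 + \left(-2 + 288\right) = 1 + 286 = 287$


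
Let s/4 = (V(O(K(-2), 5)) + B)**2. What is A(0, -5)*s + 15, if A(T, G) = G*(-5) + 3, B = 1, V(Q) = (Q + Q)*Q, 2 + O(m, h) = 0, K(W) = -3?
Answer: 9087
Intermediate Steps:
O(m, h) = -2 (O(m, h) = -2 + 0 = -2)
V(Q) = 2*Q**2 (V(Q) = (2*Q)*Q = 2*Q**2)
s = 324 (s = 4*(2*(-2)**2 + 1)**2 = 4*(2*4 + 1)**2 = 4*(8 + 1)**2 = 4*9**2 = 4*81 = 324)
A(T, G) = 3 - 5*G (A(T, G) = -5*G + 3 = 3 - 5*G)
A(0, -5)*s + 15 = (3 - 5*(-5))*324 + 15 = (3 + 25)*324 + 15 = 28*324 + 15 = 9072 + 15 = 9087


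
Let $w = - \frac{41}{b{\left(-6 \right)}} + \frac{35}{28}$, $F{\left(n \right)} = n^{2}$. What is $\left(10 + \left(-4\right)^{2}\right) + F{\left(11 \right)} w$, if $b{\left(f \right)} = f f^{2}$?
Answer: $\frac{43247}{216} \approx 200.22$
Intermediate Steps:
$b{\left(f \right)} = f^{3}$
$w = \frac{311}{216}$ ($w = - \frac{41}{\left(-6\right)^{3}} + \frac{35}{28} = - \frac{41}{-216} + 35 \cdot \frac{1}{28} = \left(-41\right) \left(- \frac{1}{216}\right) + \frac{5}{4} = \frac{41}{216} + \frac{5}{4} = \frac{311}{216} \approx 1.4398$)
$\left(10 + \left(-4\right)^{2}\right) + F{\left(11 \right)} w = \left(10 + \left(-4\right)^{2}\right) + 11^{2} \cdot \frac{311}{216} = \left(10 + 16\right) + 121 \cdot \frac{311}{216} = 26 + \frac{37631}{216} = \frac{43247}{216}$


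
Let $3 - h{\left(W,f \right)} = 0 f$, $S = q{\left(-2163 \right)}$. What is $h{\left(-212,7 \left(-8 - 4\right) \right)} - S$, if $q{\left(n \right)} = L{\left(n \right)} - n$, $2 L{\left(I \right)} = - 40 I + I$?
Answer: $- \frac{88677}{2} \approx -44339.0$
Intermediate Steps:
$L{\left(I \right)} = - \frac{39 I}{2}$ ($L{\left(I \right)} = \frac{- 40 I + I}{2} = \frac{\left(-39\right) I}{2} = - \frac{39 I}{2}$)
$q{\left(n \right)} = - \frac{41 n}{2}$ ($q{\left(n \right)} = - \frac{39 n}{2} - n = - \frac{41 n}{2}$)
$S = \frac{88683}{2}$ ($S = \left(- \frac{41}{2}\right) \left(-2163\right) = \frac{88683}{2} \approx 44342.0$)
$h{\left(W,f \right)} = 3$ ($h{\left(W,f \right)} = 3 - 0 f = 3 - 0 = 3 + 0 = 3$)
$h{\left(-212,7 \left(-8 - 4\right) \right)} - S = 3 - \frac{88683}{2} = - \frac{88677}{2}$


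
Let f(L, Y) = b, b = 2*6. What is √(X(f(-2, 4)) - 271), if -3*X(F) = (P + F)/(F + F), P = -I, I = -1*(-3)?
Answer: 3*I*√482/4 ≈ 16.466*I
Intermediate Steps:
I = 3
b = 12
P = -3 (P = -1*3 = -3)
f(L, Y) = 12
X(F) = -(-3 + F)/(6*F) (X(F) = -(-3 + F)/(3*(F + F)) = -(-3 + F)/(3*(2*F)) = -(-3 + F)*1/(2*F)/3 = -(-3 + F)/(6*F))
√(X(f(-2, 4)) - 271) = √((⅙)*(3 - 1*12)/12 - 271) = √((⅙)*(1/12)*(3 - 12) - 271) = √((⅙)*(1/12)*(-9) - 271) = √(-⅛ - 271) = √(-2169/8) = 3*I*√482/4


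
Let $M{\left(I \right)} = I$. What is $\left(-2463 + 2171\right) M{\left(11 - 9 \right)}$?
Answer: $-584$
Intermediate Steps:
$\left(-2463 + 2171\right) M{\left(11 - 9 \right)} = \left(-2463 + 2171\right) \left(11 - 9\right) = \left(-292\right) 2 = -584$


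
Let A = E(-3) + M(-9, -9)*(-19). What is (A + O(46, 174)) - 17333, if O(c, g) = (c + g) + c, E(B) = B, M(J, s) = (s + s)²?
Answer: -23226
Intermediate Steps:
M(J, s) = 4*s² (M(J, s) = (2*s)² = 4*s²)
A = -6159 (A = -3 + (4*(-9)²)*(-19) = -3 + (4*81)*(-19) = -3 + 324*(-19) = -3 - 6156 = -6159)
O(c, g) = g + 2*c
(A + O(46, 174)) - 17333 = (-6159 + (174 + 2*46)) - 17333 = (-6159 + (174 + 92)) - 17333 = (-6159 + 266) - 17333 = -5893 - 17333 = -23226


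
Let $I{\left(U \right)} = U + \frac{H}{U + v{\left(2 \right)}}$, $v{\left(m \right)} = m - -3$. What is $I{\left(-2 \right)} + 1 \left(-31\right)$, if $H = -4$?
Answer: $- \frac{103}{3} \approx -34.333$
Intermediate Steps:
$v{\left(m \right)} = 3 + m$ ($v{\left(m \right)} = m + 3 = 3 + m$)
$I{\left(U \right)} = U - \frac{4}{5 + U}$ ($I{\left(U \right)} = U - \frac{4}{U + \left(3 + 2\right)} = U - \frac{4}{U + 5} = U - \frac{4}{5 + U}$)
$I{\left(-2 \right)} + 1 \left(-31\right) = \frac{-4 + \left(-2\right)^{2} + 5 \left(-2\right)}{5 - 2} + 1 \left(-31\right) = \frac{-4 + 4 - 10}{3} - 31 = \frac{1}{3} \left(-10\right) - 31 = - \frac{10}{3} - 31 = - \frac{103}{3}$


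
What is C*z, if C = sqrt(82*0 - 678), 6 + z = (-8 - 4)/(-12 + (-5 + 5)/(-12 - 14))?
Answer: -5*I*sqrt(678) ≈ -130.19*I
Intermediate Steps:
z = -5 (z = -6 + (-8 - 4)/(-12 + (-5 + 5)/(-12 - 14)) = -6 - 12/(-12 + 0/(-26)) = -6 - 12/(-12 + 0*(-1/26)) = -6 - 12/(-12 + 0) = -6 - 12/(-12) = -6 - 12*(-1/12) = -6 + 1 = -5)
C = I*sqrt(678) (C = sqrt(0 - 678) = sqrt(-678) = I*sqrt(678) ≈ 26.038*I)
C*z = (I*sqrt(678))*(-5) = -5*I*sqrt(678)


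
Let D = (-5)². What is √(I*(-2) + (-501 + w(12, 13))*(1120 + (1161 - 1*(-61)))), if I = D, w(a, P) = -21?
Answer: I*√1222574 ≈ 1105.7*I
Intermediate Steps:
D = 25
I = 25
√(I*(-2) + (-501 + w(12, 13))*(1120 + (1161 - 1*(-61)))) = √(25*(-2) + (-501 - 21)*(1120 + (1161 - 1*(-61)))) = √(-50 - 522*(1120 + (1161 + 61))) = √(-50 - 522*(1120 + 1222)) = √(-50 - 522*2342) = √(-50 - 1222524) = √(-1222574) = I*√1222574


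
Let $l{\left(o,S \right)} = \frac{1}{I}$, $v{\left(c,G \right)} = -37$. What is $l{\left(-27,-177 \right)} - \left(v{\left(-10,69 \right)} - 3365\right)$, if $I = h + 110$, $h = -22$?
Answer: $\frac{299377}{88} \approx 3402.0$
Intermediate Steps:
$I = 88$ ($I = -22 + 110 = 88$)
$l{\left(o,S \right)} = \frac{1}{88}$
$l{\left(-27,-177 \right)} - \left(v{\left(-10,69 \right)} - 3365\right) = \frac{1}{88} - \left(-37 - 3365\right) = \frac{1}{88} - -3402 = \frac{1}{88} + 3402 = \frac{299377}{88}$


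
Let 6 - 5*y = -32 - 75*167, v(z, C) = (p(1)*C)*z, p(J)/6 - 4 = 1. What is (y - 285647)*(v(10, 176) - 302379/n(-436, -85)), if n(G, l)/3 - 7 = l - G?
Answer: -13308454292452/895 ≈ -1.4870e+10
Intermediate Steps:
n(G, l) = 21 - 3*G + 3*l (n(G, l) = 21 + 3*(l - G) = 21 + (-3*G + 3*l) = 21 - 3*G + 3*l)
p(J) = 30 (p(J) = 24 + 6*1 = 24 + 6 = 30)
v(z, C) = 30*C*z (v(z, C) = (30*C)*z = 30*C*z)
y = 12563/5 (y = 6/5 - (-32 - 75*167)/5 = 6/5 - (-32 - 12525)/5 = 6/5 - ⅕*(-12557) = 6/5 + 12557/5 = 12563/5 ≈ 2512.6)
(y - 285647)*(v(10, 176) - 302379/n(-436, -85)) = (12563/5 - 285647)*(30*176*10 - 302379/(21 - 3*(-436) + 3*(-85))) = -1415672*(52800 - 302379/(21 + 1308 - 255))/5 = -1415672*(52800 - 302379/1074)/5 = -1415672*(52800 - 302379*1/1074)/5 = -1415672*(52800 - 100793/358)/5 = -1415672/5*18801607/358 = -13308454292452/895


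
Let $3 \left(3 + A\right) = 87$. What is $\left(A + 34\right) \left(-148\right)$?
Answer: $-8880$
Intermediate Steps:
$A = 26$ ($A = -3 + \frac{1}{3} \cdot 87 = -3 + 29 = 26$)
$\left(A + 34\right) \left(-148\right) = \left(26 + 34\right) \left(-148\right) = 60 \left(-148\right) = -8880$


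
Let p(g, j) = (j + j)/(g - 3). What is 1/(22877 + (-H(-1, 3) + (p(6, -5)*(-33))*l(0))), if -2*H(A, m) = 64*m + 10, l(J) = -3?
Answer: 1/22648 ≈ 4.4154e-5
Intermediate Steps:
H(A, m) = -5 - 32*m (H(A, m) = -(64*m + 10)/2 = -(10 + 64*m)/2 = -5 - 32*m)
p(g, j) = 2*j/(-3 + g) (p(g, j) = (2*j)/(-3 + g) = 2*j/(-3 + g))
1/(22877 + (-H(-1, 3) + (p(6, -5)*(-33))*l(0))) = 1/(22877 + (-(-5 - 32*3) + ((2*(-5)/(-3 + 6))*(-33))*(-3))) = 1/(22877 + (-(-5 - 96) + ((2*(-5)/3)*(-33))*(-3))) = 1/(22877 + (-1*(-101) + ((2*(-5)*(⅓))*(-33))*(-3))) = 1/(22877 + (101 - 10/3*(-33)*(-3))) = 1/(22877 + (101 + 110*(-3))) = 1/(22877 + (101 - 330)) = 1/(22877 - 229) = 1/22648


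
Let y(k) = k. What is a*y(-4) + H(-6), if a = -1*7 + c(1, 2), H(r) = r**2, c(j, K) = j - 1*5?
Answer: 80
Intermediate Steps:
c(j, K) = -5 + j (c(j, K) = j - 5 = -5 + j)
a = -11 (a = -1*7 + (-5 + 1) = -7 - 4 = -11)
a*y(-4) + H(-6) = -11*(-4) + (-6)**2 = 44 + 36 = 80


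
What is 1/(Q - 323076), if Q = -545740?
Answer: -1/868816 ≈ -1.1510e-6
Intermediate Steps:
1/(Q - 323076) = 1/(-545740 - 323076) = 1/(-868816) = -1/868816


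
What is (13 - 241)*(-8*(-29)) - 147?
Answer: -53043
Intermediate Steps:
(13 - 241)*(-8*(-29)) - 147 = -228*232 - 147 = -52896 - 147 = -53043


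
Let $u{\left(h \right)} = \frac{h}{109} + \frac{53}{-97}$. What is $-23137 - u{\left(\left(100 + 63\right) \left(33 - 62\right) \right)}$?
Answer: $- \frac{244163205}{10573} \approx -23093.0$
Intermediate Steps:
$u{\left(h \right)} = - \frac{53}{97} + \frac{h}{109}$ ($u{\left(h \right)} = h \frac{1}{109} + 53 \left(- \frac{1}{97}\right) = \frac{h}{109} - \frac{53}{97} = - \frac{53}{97} + \frac{h}{109}$)
$-23137 - u{\left(\left(100 + 63\right) \left(33 - 62\right) \right)} = -23137 - \left(- \frac{53}{97} + \frac{\left(100 + 63\right) \left(33 - 62\right)}{109}\right) = -23137 - \left(- \frac{53}{97} + \frac{163 \left(-29\right)}{109}\right) = -23137 - \left(- \frac{53}{97} + \frac{1}{109} \left(-4727\right)\right) = -23137 - \left(- \frac{53}{97} - \frac{4727}{109}\right) = -23137 - - \frac{464296}{10573} = -23137 + \frac{464296}{10573} = - \frac{244163205}{10573}$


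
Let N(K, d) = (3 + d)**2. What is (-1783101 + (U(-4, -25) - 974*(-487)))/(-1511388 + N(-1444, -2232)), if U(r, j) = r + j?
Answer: -436264/1152351 ≈ -0.37859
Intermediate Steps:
U(r, j) = j + r
(-1783101 + (U(-4, -25) - 974*(-487)))/(-1511388 + N(-1444, -2232)) = (-1783101 + ((-25 - 4) - 974*(-487)))/(-1511388 + (3 - 2232)**2) = (-1783101 + (-29 + 474338))/(-1511388 + (-2229)**2) = (-1783101 + 474309)/(-1511388 + 4968441) = -1308792/3457053 = -1308792*1/3457053 = -436264/1152351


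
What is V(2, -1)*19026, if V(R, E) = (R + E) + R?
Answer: 57078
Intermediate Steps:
V(R, E) = E + 2*R (V(R, E) = (E + R) + R = E + 2*R)
V(2, -1)*19026 = (-1 + 2*2)*19026 = (-1 + 4)*19026 = 3*19026 = 57078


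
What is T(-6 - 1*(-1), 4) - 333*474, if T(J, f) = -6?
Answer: -157848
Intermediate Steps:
T(-6 - 1*(-1), 4) - 333*474 = -6 - 333*474 = -6 - 157842 = -157848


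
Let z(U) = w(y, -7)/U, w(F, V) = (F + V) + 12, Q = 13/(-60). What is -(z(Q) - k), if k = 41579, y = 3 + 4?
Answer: 541247/13 ≈ 41634.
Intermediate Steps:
y = 7
Q = -13/60 (Q = 13*(-1/60) = -13/60 ≈ -0.21667)
w(F, V) = 12 + F + V
z(U) = 12/U (z(U) = (12 + 7 - 7)/U = 12/U)
-(z(Q) - k) = -(12/(-13/60) - 1*41579) = -(12*(-60/13) - 41579) = -(-720/13 - 41579) = -1*(-541247/13) = 541247/13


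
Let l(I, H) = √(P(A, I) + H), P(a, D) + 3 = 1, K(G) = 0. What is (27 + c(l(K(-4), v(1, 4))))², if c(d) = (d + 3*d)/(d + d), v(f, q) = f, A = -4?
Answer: 841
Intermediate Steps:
P(a, D) = -2 (P(a, D) = -3 + 1 = -2)
l(I, H) = √(-2 + H)
c(d) = 2 (c(d) = (4*d)/((2*d)) = (4*d)*(1/(2*d)) = 2)
(27 + c(l(K(-4), v(1, 4))))² = (27 + 2)² = 29² = 841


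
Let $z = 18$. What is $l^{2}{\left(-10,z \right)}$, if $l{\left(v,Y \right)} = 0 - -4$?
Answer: $16$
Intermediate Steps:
$l{\left(v,Y \right)} = 4$ ($l{\left(v,Y \right)} = 0 + 4 = 4$)
$l^{2}{\left(-10,z \right)} = 4^{2} = 16$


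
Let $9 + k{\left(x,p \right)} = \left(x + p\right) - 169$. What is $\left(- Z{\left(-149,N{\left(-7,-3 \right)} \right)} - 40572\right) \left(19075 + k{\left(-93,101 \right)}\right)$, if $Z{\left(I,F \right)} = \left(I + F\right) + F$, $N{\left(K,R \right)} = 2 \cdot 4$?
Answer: $-764499295$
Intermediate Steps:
$N{\left(K,R \right)} = 8$
$k{\left(x,p \right)} = -178 + p + x$ ($k{\left(x,p \right)} = -9 - \left(169 - p - x\right) = -9 + \left(-169 + p + x\right) = -178 + p + x$)
$Z{\left(I,F \right)} = I + 2 F$ ($Z{\left(I,F \right)} = \left(F + I\right) + F = I + 2 F$)
$\left(- Z{\left(-149,N{\left(-7,-3 \right)} \right)} - 40572\right) \left(19075 + k{\left(-93,101 \right)}\right) = \left(- (-149 + 2 \cdot 8) - 40572\right) \left(19075 - 170\right) = \left(- (-149 + 16) - 40572\right) \left(19075 - 170\right) = \left(\left(-1\right) \left(-133\right) - 40572\right) 18905 = \left(133 - 40572\right) 18905 = \left(-40439\right) 18905 = -764499295$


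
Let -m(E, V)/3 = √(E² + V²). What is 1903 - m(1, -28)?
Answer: 1903 + 3*√785 ≈ 1987.1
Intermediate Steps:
m(E, V) = -3*√(E² + V²)
1903 - m(1, -28) = 1903 - (-3)*√(1² + (-28)²) = 1903 - (-3)*√(1 + 784) = 1903 - (-3)*√785 = 1903 + 3*√785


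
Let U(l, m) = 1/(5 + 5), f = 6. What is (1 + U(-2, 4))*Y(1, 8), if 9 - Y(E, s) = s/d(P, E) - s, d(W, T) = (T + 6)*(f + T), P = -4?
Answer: 1815/98 ≈ 18.520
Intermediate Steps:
U(l, m) = ⅒ (U(l, m) = 1/10 = ⅒)
d(W, T) = (6 + T)² (d(W, T) = (T + 6)*(6 + T) = (6 + T)*(6 + T) = (6 + T)²)
Y(E, s) = 9 + s - s/(36 + E² + 12*E) (Y(E, s) = 9 - (s/(36 + E² + 12*E) - s) = 9 - (-s + s/(36 + E² + 12*E)) = 9 + (s - s/(36 + E² + 12*E)) = 9 + s - s/(36 + E² + 12*E))
(1 + U(-2, 4))*Y(1, 8) = (1 + ⅒)*((-1*8 + (9 + 8)*(36 + 1² + 12*1))/(36 + 1² + 12*1)) = 11*((-8 + 17*(36 + 1 + 12))/(36 + 1 + 12))/10 = 11*((-8 + 17*49)/49)/10 = 11*((-8 + 833)/49)/10 = 11*((1/49)*825)/10 = (11/10)*(825/49) = 1815/98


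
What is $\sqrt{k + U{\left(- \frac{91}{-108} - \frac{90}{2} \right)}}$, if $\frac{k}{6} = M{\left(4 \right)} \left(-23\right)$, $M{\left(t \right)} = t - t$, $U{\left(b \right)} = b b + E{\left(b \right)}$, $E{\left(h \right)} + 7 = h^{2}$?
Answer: $\frac{\sqrt{45405074}}{108} \approx 62.392$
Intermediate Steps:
$E{\left(h \right)} = -7 + h^{2}$
$U{\left(b \right)} = -7 + 2 b^{2}$ ($U{\left(b \right)} = b b + \left(-7 + b^{2}\right) = b^{2} + \left(-7 + b^{2}\right) = -7 + 2 b^{2}$)
$M{\left(t \right)} = 0$
$k = 0$ ($k = 6 \cdot 0 \left(-23\right) = 6 \cdot 0 = 0$)
$\sqrt{k + U{\left(- \frac{91}{-108} - \frac{90}{2} \right)}} = \sqrt{0 - \left(7 - 2 \left(- \frac{91}{-108} - \frac{90}{2}\right)^{2}\right)} = \sqrt{0 - \left(7 - 2 \left(\left(-91\right) \left(- \frac{1}{108}\right) - 45\right)^{2}\right)} = \sqrt{0 - \left(7 - 2 \left(\frac{91}{108} - 45\right)^{2}\right)} = \sqrt{0 - \left(7 - 2 \left(- \frac{4769}{108}\right)^{2}\right)} = \sqrt{0 + \left(-7 + 2 \cdot \frac{22743361}{11664}\right)} = \sqrt{0 + \left(-7 + \frac{22743361}{5832}\right)} = \sqrt{0 + \frac{22702537}{5832}} = \sqrt{\frac{22702537}{5832}} = \frac{\sqrt{45405074}}{108}$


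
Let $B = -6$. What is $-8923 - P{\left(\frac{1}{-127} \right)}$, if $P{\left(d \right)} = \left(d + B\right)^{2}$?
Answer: $- \frac{144501236}{16129} \approx -8959.1$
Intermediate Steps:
$P{\left(d \right)} = \left(-6 + d\right)^{2}$ ($P{\left(d \right)} = \left(d - 6\right)^{2} = \left(-6 + d\right)^{2}$)
$-8923 - P{\left(\frac{1}{-127} \right)} = -8923 - \left(-6 + \frac{1}{-127}\right)^{2} = -8923 - \left(-6 - \frac{1}{127}\right)^{2} = -8923 - \left(- \frac{763}{127}\right)^{2} = -8923 - \frac{582169}{16129} = - \frac{144501236}{16129}$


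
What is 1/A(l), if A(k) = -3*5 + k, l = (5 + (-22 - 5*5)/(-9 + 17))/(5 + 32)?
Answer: -296/4447 ≈ -0.066562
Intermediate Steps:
l = -7/296 (l = (5 + (-22 - 25)/8)/37 = (5 - 47*⅛)*(1/37) = (5 - 47/8)*(1/37) = -7/8*1/37 = -7/296 ≈ -0.023649)
A(k) = -15 + k
1/A(l) = 1/(-15 - 7/296) = 1/(-4447/296) = -296/4447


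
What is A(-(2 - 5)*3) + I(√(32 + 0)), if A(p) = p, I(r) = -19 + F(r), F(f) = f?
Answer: -10 + 4*√2 ≈ -4.3431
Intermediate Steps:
I(r) = -19 + r
A(-(2 - 5)*3) + I(√(32 + 0)) = -(2 - 5)*3 + (-19 + √(32 + 0)) = -1*(-3)*3 + (-19 + √32) = 3*3 + (-19 + 4*√2) = 9 + (-19 + 4*√2) = -10 + 4*√2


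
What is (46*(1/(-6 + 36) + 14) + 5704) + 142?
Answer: 97373/15 ≈ 6491.5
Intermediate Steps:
(46*(1/(-6 + 36) + 14) + 5704) + 142 = (46*(1/30 + 14) + 5704) + 142 = (46*(421/30) + 5704) + 142 = (9683/15 + 5704) + 142 = 95243/15 + 142 = 97373/15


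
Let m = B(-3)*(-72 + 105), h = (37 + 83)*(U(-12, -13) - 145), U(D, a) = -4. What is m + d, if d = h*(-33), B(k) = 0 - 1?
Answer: 590007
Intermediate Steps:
B(k) = -1
h = -17880 (h = (37 + 83)*(-4 - 145) = 120*(-149) = -17880)
m = -33 (m = -(-72 + 105) = -1*33 = -33)
d = 590040 (d = -17880*(-33) = 590040)
m + d = -33 + 590040 = 590007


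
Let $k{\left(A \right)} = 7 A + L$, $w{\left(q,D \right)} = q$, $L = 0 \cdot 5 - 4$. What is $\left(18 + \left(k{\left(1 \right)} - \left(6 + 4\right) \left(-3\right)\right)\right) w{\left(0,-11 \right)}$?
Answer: $0$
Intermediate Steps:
$L = -4$ ($L = 0 - 4 = -4$)
$k{\left(A \right)} = -4 + 7 A$ ($k{\left(A \right)} = 7 A - 4 = -4 + 7 A$)
$\left(18 + \left(k{\left(1 \right)} - \left(6 + 4\right) \left(-3\right)\right)\right) w{\left(0,-11 \right)} = \left(18 + \left(\left(-4 + 7 \cdot 1\right) - \left(6 + 4\right) \left(-3\right)\right)\right) 0 = \left(18 + \left(\left(-4 + 7\right) - 10 \left(-3\right)\right)\right) 0 = \left(18 + \left(3 - -30\right)\right) 0 = \left(18 + \left(3 + 30\right)\right) 0 = \left(18 + 33\right) 0 = 51 \cdot 0 = 0$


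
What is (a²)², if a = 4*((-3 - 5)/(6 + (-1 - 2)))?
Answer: 1048576/81 ≈ 12945.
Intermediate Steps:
a = -32/3 (a = 4*(-8/(6 - 3)) = 4*(-8/3) = -32/3 ≈ -10.667)
(a²)² = ((-32/3)²)² = (1024/9)² = 1048576/81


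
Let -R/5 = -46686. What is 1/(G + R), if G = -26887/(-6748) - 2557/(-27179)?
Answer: 26200556/6116102646567 ≈ 4.2839e-6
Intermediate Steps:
R = 233430 (R = -5*(-46686) = 233430)
G = 106859487/26200556 (G = -26887*(-1/6748) - 2557*(-1/27179) = 3841/964 + 2557/27179 = 106859487/26200556 ≈ 4.0785)
1/(G + R) = 1/(106859487/26200556 + 233430) = 1/(6116102646567/26200556) = 26200556/6116102646567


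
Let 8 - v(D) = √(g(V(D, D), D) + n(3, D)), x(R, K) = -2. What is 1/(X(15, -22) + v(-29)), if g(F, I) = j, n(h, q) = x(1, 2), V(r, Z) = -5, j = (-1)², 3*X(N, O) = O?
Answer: 6/13 + 9*I/13 ≈ 0.46154 + 0.69231*I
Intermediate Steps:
X(N, O) = O/3
j = 1
n(h, q) = -2
g(F, I) = 1
v(D) = 8 - I (v(D) = 8 - √(1 - 2) = 8 - √(-1) = 8 - I)
1/(X(15, -22) + v(-29)) = 1/((⅓)*(-22) + (8 - I)) = 1/(-22/3 + (8 - I)) = 1/(⅔ - I) = 9*(⅔ + I)/13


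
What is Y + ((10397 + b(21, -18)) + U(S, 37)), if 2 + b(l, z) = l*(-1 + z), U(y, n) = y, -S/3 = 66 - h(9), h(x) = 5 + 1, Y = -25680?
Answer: -15864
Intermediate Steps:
h(x) = 6
S = -180 (S = -3*(66 - 1*6) = -3*(66 - 6) = -3*60 = -180)
b(l, z) = -2 + l*(-1 + z)
Y + ((10397 + b(21, -18)) + U(S, 37)) = -25680 + ((10397 + (-2 - 1*21 + 21*(-18))) - 180) = -25680 + ((10397 + (-2 - 21 - 378)) - 180) = -25680 + ((10397 - 401) - 180) = -25680 + (9996 - 180) = -25680 + 9816 = -15864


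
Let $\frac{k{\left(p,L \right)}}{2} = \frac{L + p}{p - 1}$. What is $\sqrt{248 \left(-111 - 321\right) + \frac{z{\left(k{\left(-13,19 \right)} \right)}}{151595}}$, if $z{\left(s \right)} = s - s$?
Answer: $24 i \sqrt{186} \approx 327.32 i$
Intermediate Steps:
$k{\left(p,L \right)} = \frac{2 \left(L + p\right)}{-1 + p}$ ($k{\left(p,L \right)} = 2 \frac{L + p}{p - 1} = 2 \frac{L + p}{-1 + p} = \frac{2 \left(L + p\right)}{-1 + p}$)
$z{\left(s \right)} = 0$
$\sqrt{248 \left(-111 - 321\right) + \frac{z{\left(k{\left(-13,19 \right)} \right)}}{151595}} = \sqrt{248 \left(-111 - 321\right) + \frac{0}{151595}} = \sqrt{248 \left(-432\right) + 0 \cdot \frac{1}{151595}} = \sqrt{-107136 + 0} = \sqrt{-107136} = 24 i \sqrt{186}$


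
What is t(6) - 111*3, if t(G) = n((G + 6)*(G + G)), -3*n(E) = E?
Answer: -381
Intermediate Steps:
n(E) = -E/3
t(G) = -2*G*(6 + G)/3 (t(G) = -(G + 6)*(G + G)/3 = -(6 + G)*2*G/3 = -2*G*(6 + G)/3)
t(6) - 111*3 = -2/3*6*(6 + 6) - 111*3 = -2/3*6*12 - 333 = -48 - 333 = -381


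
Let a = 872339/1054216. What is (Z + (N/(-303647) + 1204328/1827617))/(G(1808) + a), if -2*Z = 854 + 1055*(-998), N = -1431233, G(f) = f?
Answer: 307743457207329293346744/1058232105810071351533 ≈ 290.81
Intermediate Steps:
a = 872339/1054216 (a = 872339*(1/1054216) = 872339/1054216 ≈ 0.82748)
Z = 526018 (Z = -(854 + 1055*(-998))/2 = -(854 - 1052890)/2 = -½*(-1052036) = 526018)
(Z + (N/(-303647) + 1204328/1827617))/(G(1808) + a) = (526018 + (-1431233/(-303647) + 1204328/1827617))/(1808 + 872339/1054216) = (526018 + (-1431233*(-1/303647) + 1204328*(1/1827617)))/(1906894867/1054216) = (526018 + (1431233/303647 + 1204328/1827617))*(1054216/1906894867) = (526018 + 2981436345977/554950419199)*(1054216/1906894867) = (291916891042565559/554950419199)*(1054216/1906894867) = 307743457207329293346744/1058232105810071351533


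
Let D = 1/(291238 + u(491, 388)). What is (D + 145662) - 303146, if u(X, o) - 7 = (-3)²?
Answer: -45867844935/291254 ≈ -1.5748e+5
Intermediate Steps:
u(X, o) = 16 (u(X, o) = 7 + (-3)² = 7 + 9 = 16)
D = 1/291254 (D = 1/(291238 + 16) = 1/291254 ≈ 3.4334e-6)
(D + 145662) - 303146 = (1/291254 + 145662) - 303146 = 42424640149/291254 - 303146 = -45867844935/291254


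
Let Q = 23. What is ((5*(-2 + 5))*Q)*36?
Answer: 12420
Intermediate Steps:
((5*(-2 + 5))*Q)*36 = ((5*(-2 + 5))*23)*36 = ((5*3)*23)*36 = (15*23)*36 = 345*36 = 12420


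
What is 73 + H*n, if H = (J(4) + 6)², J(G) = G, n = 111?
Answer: 11173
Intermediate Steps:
H = 100 (H = (4 + 6)² = 10² = 100)
73 + H*n = 73 + 100*111 = 73 + 11100 = 11173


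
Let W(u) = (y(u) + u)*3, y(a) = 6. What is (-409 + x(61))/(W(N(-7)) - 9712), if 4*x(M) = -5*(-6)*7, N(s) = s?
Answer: 713/19430 ≈ 0.036696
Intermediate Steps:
x(M) = 105/2 (x(M) = (-5*(-6)*7)/4 = (30*7)/4 = (1/4)*210 = 105/2)
W(u) = 18 + 3*u (W(u) = (6 + u)*3 = 18 + 3*u)
(-409 + x(61))/(W(N(-7)) - 9712) = (-409 + 105/2)/((18 + 3*(-7)) - 9712) = -713/(2*((18 - 21) - 9712)) = -713/(2*(-3 - 9712)) = -713/2/(-9715) = -713/2*(-1/9715) = 713/19430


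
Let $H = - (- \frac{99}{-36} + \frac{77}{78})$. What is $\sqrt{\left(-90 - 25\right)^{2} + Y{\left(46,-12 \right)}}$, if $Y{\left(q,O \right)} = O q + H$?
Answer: $\frac{\sqrt{77079795}}{78} \approx 112.56$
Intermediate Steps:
$H = - \frac{583}{156}$ ($H = - (\left(-99\right) \left(- \frac{1}{36}\right) + 77 \cdot \frac{1}{78}) = - (\frac{11}{4} + \frac{77}{78}) = \left(-1\right) \frac{583}{156} = - \frac{583}{156} \approx -3.7372$)
$Y{\left(q,O \right)} = - \frac{583}{156} + O q$ ($Y{\left(q,O \right)} = O q - \frac{583}{156} = - \frac{583}{156} + O q$)
$\sqrt{\left(-90 - 25\right)^{2} + Y{\left(46,-12 \right)}} = \sqrt{\left(-90 - 25\right)^{2} - \frac{86695}{156}} = \sqrt{\left(-115\right)^{2} - \frac{86695}{156}} = \sqrt{13225 - \frac{86695}{156}} = \sqrt{\frac{1976405}{156}} = \frac{\sqrt{77079795}}{78}$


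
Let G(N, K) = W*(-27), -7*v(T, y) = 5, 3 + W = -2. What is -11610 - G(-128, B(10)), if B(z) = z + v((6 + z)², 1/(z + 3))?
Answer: -11745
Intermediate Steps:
W = -5 (W = -3 - 2 = -5)
v(T, y) = -5/7 (v(T, y) = -⅐*5 = -5/7)
B(z) = -5/7 + z (B(z) = z - 5/7 = -5/7 + z)
G(N, K) = 135 (G(N, K) = -5*(-27) = 135)
-11610 - G(-128, B(10)) = -11610 - 1*135 = -11610 - 135 = -11745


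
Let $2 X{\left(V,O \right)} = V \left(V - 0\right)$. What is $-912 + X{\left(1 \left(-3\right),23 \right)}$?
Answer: $- \frac{1815}{2} \approx -907.5$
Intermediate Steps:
$X{\left(V,O \right)} = \frac{V^{2}}{2}$ ($X{\left(V,O \right)} = \frac{V \left(V - 0\right)}{2} = \frac{V \left(V + 0\right)}{2} = \frac{V V}{2} = \frac{V^{2}}{2}$)
$-912 + X{\left(1 \left(-3\right),23 \right)} = -912 + \frac{\left(1 \left(-3\right)\right)^{2}}{2} = -912 + \frac{\left(-3\right)^{2}}{2} = -912 + \frac{1}{2} \cdot 9 = -912 + \frac{9}{2} = - \frac{1815}{2}$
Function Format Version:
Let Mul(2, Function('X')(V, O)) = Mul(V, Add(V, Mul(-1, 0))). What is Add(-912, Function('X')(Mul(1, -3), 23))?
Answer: Rational(-1815, 2) ≈ -907.50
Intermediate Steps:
Function('X')(V, O) = Mul(Rational(1, 2), Pow(V, 2)) (Function('X')(V, O) = Mul(Rational(1, 2), Mul(V, Add(V, Mul(-1, 0)))) = Mul(Rational(1, 2), Mul(V, Add(V, 0))) = Mul(Rational(1, 2), Mul(V, V)) = Mul(Rational(1, 2), Pow(V, 2)))
Add(-912, Function('X')(Mul(1, -3), 23)) = Add(-912, Mul(Rational(1, 2), Pow(Mul(1, -3), 2))) = Add(-912, Mul(Rational(1, 2), Pow(-3, 2))) = Add(-912, Mul(Rational(1, 2), 9)) = Add(-912, Rational(9, 2)) = Rational(-1815, 2)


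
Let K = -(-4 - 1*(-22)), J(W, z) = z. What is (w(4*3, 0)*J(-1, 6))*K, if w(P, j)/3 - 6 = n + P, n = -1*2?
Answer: -5184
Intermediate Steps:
n = -2
w(P, j) = 12 + 3*P (w(P, j) = 18 + 3*(-2 + P) = 18 + (-6 + 3*P) = 12 + 3*P)
K = -18 (K = -(-4 + 22) = -1*18 = -18)
(w(4*3, 0)*J(-1, 6))*K = ((12 + 3*(4*3))*6)*(-18) = ((12 + 3*12)*6)*(-18) = ((12 + 36)*6)*(-18) = (48*6)*(-18) = 288*(-18) = -5184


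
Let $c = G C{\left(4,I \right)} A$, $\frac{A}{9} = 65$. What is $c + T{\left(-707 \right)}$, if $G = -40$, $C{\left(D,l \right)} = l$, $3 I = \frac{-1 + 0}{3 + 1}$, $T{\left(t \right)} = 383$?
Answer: $2333$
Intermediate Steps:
$A = 585$ ($A = 9 \cdot 65 = 585$)
$I = - \frac{1}{12}$ ($I = \frac{\left(-1 + 0\right) \frac{1}{3 + 1}}{3} = \frac{\left(-1\right) \frac{1}{4}}{3} = \frac{1}{3} \left(- \frac{1}{4}\right) = - \frac{1}{12} \approx -0.083333$)
$c = 1950$ ($c = \left(-40\right) \left(- \frac{1}{12}\right) 585 = \frac{10}{3} \cdot 585 = 1950$)
$c + T{\left(-707 \right)} = 1950 + 383 = 2333$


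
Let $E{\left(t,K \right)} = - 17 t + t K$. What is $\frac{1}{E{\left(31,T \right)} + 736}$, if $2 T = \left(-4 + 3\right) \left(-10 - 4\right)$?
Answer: $\frac{1}{426} \approx 0.0023474$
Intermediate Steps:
$T = 7$ ($T = \frac{\left(-4 + 3\right) \left(-10 - 4\right)}{2} = \frac{\left(-1\right) \left(-14\right)}{2} = \frac{1}{2} \cdot 14 = 7$)
$E{\left(t,K \right)} = - 17 t + K t$
$\frac{1}{E{\left(31,T \right)} + 736} = \frac{1}{31 \left(-17 + 7\right) + 736} = \frac{1}{31 \left(-10\right) + 736} = \frac{1}{-310 + 736} = \frac{1}{426}$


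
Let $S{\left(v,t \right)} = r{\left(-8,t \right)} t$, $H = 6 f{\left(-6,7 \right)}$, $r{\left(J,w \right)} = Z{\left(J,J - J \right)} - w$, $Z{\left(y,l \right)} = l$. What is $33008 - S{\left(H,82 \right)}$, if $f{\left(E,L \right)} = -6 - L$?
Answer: $39732$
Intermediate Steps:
$r{\left(J,w \right)} = - w$ ($r{\left(J,w \right)} = \left(J - J\right) - w = 0 - w = - w$)
$H = -78$ ($H = 6 \left(-6 - 7\right) = 6 \left(-13\right) = -78$)
$S{\left(v,t \right)} = - t^{2}$ ($S{\left(v,t \right)} = - t t = - t^{2}$)
$33008 - S{\left(H,82 \right)} = 33008 - - 82^{2} = 33008 - \left(-1\right) 6724 = 33008 - -6724 = 33008 + 6724 = 39732$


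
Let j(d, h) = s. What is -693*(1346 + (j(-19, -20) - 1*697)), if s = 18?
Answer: -462231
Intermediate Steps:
j(d, h) = 18
-693*(1346 + (j(-19, -20) - 1*697)) = -693*(1346 + (18 - 1*697)) = -693*(1346 + (18 - 697)) = -693*(1346 - 679) = -693*667 = -462231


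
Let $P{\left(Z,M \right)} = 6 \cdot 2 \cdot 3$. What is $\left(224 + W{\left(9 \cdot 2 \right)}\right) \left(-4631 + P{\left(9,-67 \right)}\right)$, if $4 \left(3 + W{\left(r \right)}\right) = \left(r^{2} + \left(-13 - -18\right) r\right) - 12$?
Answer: $- \frac{2954585}{2} \approx -1.4773 \cdot 10^{6}$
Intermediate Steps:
$P{\left(Z,M \right)} = 36$ ($P{\left(Z,M \right)} = 12 \cdot 3 = 36$)
$W{\left(r \right)} = -6 + \frac{r^{2}}{4} + \frac{5 r}{4}$ ($W{\left(r \right)} = -3 + \frac{\left(r^{2} + \left(-13 - -18\right) r\right) - 12}{4} = -3 + \frac{\left(r^{2} + \left(-13 + 18\right) r\right) - 12}{4} = -3 + \frac{\left(r^{2} + 5 r\right) - 12}{4} = -3 + \frac{-12 + r^{2} + 5 r}{4} = -3 + \left(-3 + \frac{r^{2}}{4} + \frac{5 r}{4}\right) = -6 + \frac{r^{2}}{4} + \frac{5 r}{4}$)
$\left(224 + W{\left(9 \cdot 2 \right)}\right) \left(-4631 + P{\left(9,-67 \right)}\right) = \left(224 + \left(-6 + \frac{\left(9 \cdot 2\right)^{2}}{4} + \frac{5 \cdot 9 \cdot 2}{4}\right)\right) \left(-4631 + 36\right) = \left(224 + \left(-6 + \frac{18^{2}}{4} + \frac{5}{4} \cdot 18\right)\right) \left(-4595\right) = \left(224 + \left(-6 + \frac{1}{4} \cdot 324 + \frac{45}{2}\right)\right) \left(-4595\right) = \left(224 + \left(-6 + 81 + \frac{45}{2}\right)\right) \left(-4595\right) = \left(224 + \frac{195}{2}\right) \left(-4595\right) = \frac{643}{2} \left(-4595\right) = - \frac{2954585}{2}$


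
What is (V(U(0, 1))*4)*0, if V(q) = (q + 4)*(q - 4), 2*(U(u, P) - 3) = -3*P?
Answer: 0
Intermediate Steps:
U(u, P) = 3 - 3*P/2 (U(u, P) = 3 + (-3*P)/2 = 3 - 3*P/2)
V(q) = (-4 + q)*(4 + q) (V(q) = (4 + q)*(-4 + q) = (-4 + q)*(4 + q))
(V(U(0, 1))*4)*0 = ((-16 + (3 - 3/2*1)²)*4)*0 = ((-16 + (3 - 3/2)²)*4)*0 = ((-16 + (3/2)²)*4)*0 = ((-16 + 9/4)*4)*0 = -55/4*4*0 = -55*0 = 0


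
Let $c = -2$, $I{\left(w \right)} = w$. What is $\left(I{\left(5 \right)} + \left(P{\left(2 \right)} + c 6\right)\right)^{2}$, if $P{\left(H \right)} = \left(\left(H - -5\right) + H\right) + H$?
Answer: $16$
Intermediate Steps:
$P{\left(H \right)} = 5 + 3 H$ ($P{\left(H \right)} = \left(\left(H + 5\right) + H\right) + H = \left(\left(5 + H\right) + H\right) + H = \left(5 + 2 H\right) + H = 5 + 3 H$)
$\left(I{\left(5 \right)} + \left(P{\left(2 \right)} + c 6\right)\right)^{2} = \left(5 + \left(\left(5 + 3 \cdot 2\right) - 12\right)\right)^{2} = \left(5 + \left(\left(5 + 6\right) - 12\right)\right)^{2} = \left(5 + \left(11 - 12\right)\right)^{2} = \left(5 - 1\right)^{2} = 4^{2} = 16$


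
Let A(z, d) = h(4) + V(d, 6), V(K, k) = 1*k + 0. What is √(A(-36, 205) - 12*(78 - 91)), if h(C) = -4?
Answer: √158 ≈ 12.570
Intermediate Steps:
V(K, k) = k (V(K, k) = k + 0 = k)
A(z, d) = 2 (A(z, d) = -4 + 6 = 2)
√(A(-36, 205) - 12*(78 - 91)) = √(2 - 12*(78 - 91)) = √(2 - 12*(-13)) = √(2 + 156) = √158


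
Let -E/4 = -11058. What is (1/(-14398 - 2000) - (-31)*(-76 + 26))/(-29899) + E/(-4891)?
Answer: -21561919067273/2397978075582 ≈ -8.9917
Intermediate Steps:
E = 44232 (E = -4*(-11058) = 44232)
(1/(-14398 - 2000) - (-31)*(-76 + 26))/(-29899) + E/(-4891) = (1/(-14398 - 2000) - (-31)*(-76 + 26))/(-29899) + 44232/(-4891) = (1/(-16398) - (-31)*(-50))*(-1/29899) + 44232*(-1/4891) = (-1/16398 - 1*1550)*(-1/29899) - 44232/4891 = (-1/16398 - 1550)*(-1/29899) - 44232/4891 = -25416901/16398*(-1/29899) - 44232/4891 = 25416901/490283802 - 44232/4891 = -21561919067273/2397978075582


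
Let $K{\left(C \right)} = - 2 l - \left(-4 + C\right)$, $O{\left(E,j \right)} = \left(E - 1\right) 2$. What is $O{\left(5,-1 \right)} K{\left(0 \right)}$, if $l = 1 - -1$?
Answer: $0$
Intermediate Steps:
$O{\left(E,j \right)} = -2 + 2 E$ ($O{\left(E,j \right)} = \left(-1 + E\right) 2 = -2 + 2 E$)
$l = 2$ ($l = 1 + 1 = 2$)
$K{\left(C \right)} = - C$ ($K{\left(C \right)} = \left(-2\right) 2 - \left(-4 + C\right) = -4 - \left(-4 + C\right) = - C$)
$O{\left(5,-1 \right)} K{\left(0 \right)} = \left(-2 + 2 \cdot 5\right) \left(\left(-1\right) 0\right) = \left(-2 + 10\right) 0 = 8 \cdot 0 = 0$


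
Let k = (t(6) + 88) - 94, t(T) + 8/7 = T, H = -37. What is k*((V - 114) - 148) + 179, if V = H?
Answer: 3645/7 ≈ 520.71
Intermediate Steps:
V = -37
t(T) = -8/7 + T
k = -8/7 (k = ((-8/7 + 6) + 88) - 94 = (34/7 + 88) - 94 = 650/7 - 94 = -8/7 ≈ -1.1429)
k*((V - 114) - 148) + 179 = -8*((-37 - 114) - 148)/7 + 179 = -8*(-151 - 148)/7 + 179 = -8/7*(-299) + 179 = 2392/7 + 179 = 3645/7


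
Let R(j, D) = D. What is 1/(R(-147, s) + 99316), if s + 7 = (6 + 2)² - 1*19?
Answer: 1/99354 ≈ 1.0065e-5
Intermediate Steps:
s = 38 (s = -7 + ((6 + 2)² - 1*19) = -7 + (8² - 19) = -7 + (64 - 19) = -7 + 45 = 38)
1/(R(-147, s) + 99316) = 1/(38 + 99316) = 1/99354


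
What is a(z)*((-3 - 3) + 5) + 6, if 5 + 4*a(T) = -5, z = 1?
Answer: 17/2 ≈ 8.5000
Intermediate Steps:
a(T) = -5/2 (a(T) = -5/4 + (1/4)*(-5) = -5/4 - 5/4 = -5/2)
a(z)*((-3 - 3) + 5) + 6 = -5*((-3 - 3) + 5)/2 + 6 = -5*(-6 + 5)/2 + 6 = -5/2*(-1) + 6 = 5/2 + 6 = 17/2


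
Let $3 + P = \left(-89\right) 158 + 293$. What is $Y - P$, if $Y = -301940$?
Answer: $-288168$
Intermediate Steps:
$P = -13772$ ($P = -3 + \left(\left(-89\right) 158 + 293\right) = -3 + \left(-14062 + 293\right) = -3 - 13769 = -13772$)
$Y - P = -301940 - -13772 = -301940 + 13772 = -288168$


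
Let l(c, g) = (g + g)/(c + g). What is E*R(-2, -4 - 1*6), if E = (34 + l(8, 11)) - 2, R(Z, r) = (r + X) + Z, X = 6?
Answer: -3780/19 ≈ -198.95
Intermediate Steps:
l(c, g) = 2*g/(c + g) (l(c, g) = (2*g)/(c + g) = 2*g/(c + g))
R(Z, r) = 6 + Z + r (R(Z, r) = (r + 6) + Z = (6 + r) + Z = 6 + Z + r)
E = 630/19 (E = (34 + 2*11/(8 + 11)) - 2 = (34 + 2*11/19) - 2 = (34 + 2*11*(1/19)) - 2 = (34 + 22/19) - 2 = 668/19 - 2 = 630/19 ≈ 33.158)
E*R(-2, -4 - 1*6) = 630*(6 - 2 + (-4 - 1*6))/19 = 630*(6 - 2 + (-4 - 6))/19 = 630*(6 - 2 - 10)/19 = (630/19)*(-6) = -3780/19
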